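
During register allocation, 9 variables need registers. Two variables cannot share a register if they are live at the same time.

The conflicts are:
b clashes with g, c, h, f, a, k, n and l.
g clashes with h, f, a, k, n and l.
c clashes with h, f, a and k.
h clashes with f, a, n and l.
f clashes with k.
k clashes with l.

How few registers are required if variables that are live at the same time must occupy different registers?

4

b, c, f, k all conflict with each other, so at least 4 registers are needed.
4 registers suffice: register 1 → {b}; register 2 → {g, c}; register 3 → {h, k}; register 4 → {f, a, n, l}. Each listed conflict is separated.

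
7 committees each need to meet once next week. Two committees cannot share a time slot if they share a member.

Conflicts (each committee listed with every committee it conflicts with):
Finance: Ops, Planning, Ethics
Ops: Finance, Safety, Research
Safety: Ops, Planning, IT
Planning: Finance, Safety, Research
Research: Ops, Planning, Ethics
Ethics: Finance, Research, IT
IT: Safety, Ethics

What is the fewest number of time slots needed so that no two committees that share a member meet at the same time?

3

The cycle Ethics-IT-Safety-Planning-Research-Ethics has odd length 5, so it cannot be 2-colored; at least 3 time slots are needed.
3 time slots suffice: Finance=3, Ops=2, Safety=1, Planning=2, Research=3, Ethics=1, IT=2. No two conflicting committees share a time slot.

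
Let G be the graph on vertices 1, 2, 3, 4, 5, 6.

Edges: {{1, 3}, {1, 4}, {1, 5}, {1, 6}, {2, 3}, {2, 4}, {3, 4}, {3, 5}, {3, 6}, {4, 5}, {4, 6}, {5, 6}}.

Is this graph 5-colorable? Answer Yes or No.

Yes

The chromatic number is 5. 1, 3, 4, 5, 6 are pairwise adjacent (a clique of size 5), so at least 5 colors are needed.
5 colors suffice: 1=d, 2=c, 3=a, 4=b, 5=e, 6=c.
That is already a proper 5-coloring.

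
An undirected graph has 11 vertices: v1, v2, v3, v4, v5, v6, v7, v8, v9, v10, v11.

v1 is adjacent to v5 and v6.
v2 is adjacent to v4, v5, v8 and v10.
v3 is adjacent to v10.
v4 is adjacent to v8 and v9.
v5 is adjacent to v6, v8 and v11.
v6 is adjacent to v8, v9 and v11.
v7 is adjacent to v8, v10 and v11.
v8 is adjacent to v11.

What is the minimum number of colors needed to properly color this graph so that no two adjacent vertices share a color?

4

v5, v6, v8, v11 are pairwise adjacent (a clique of size 4), so at least 4 colors are needed.
4 colors suffice: v1=1, v2=3, v3=2, v4=2, v5=2, v6=3, v7=2, v8=1, v9=1, v10=1, v11=4. Every edge joins two different colors.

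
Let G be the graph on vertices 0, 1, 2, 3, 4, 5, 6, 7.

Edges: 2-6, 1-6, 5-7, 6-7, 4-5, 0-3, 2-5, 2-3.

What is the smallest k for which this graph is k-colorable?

2 and 3 are adjacent, so at least 2 colors are needed.
2 colors suffice: color a → {3, 5, 6}; color b → {0, 1, 2, 4, 7}. Every edge joins two different colors.

2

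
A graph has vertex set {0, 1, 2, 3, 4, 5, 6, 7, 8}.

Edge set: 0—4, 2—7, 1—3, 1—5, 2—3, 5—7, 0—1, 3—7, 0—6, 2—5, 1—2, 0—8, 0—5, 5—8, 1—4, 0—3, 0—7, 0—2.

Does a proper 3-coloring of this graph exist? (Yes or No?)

No

0, 2, 3, 7 are pairwise adjacent (a clique of size 4), so at least 4 colors are needed.
So 3 colors are not enough.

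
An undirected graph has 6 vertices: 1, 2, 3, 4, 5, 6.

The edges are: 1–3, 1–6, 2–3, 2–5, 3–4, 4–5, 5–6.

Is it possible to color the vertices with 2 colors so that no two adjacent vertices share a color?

No

The cycle 6-5-4-3-1-6 has odd length 5, so it cannot be 2-colored; at least 3 colors are needed.
So 2 colors are not enough.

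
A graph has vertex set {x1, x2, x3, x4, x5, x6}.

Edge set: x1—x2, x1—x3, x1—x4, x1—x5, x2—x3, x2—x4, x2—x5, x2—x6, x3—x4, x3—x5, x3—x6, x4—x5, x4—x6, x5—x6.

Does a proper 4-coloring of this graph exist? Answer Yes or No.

x2, x3, x4, x5, x6 are pairwise adjacent (a clique of size 5), so at least 5 colors are needed.
So 4 colors are not enough.

No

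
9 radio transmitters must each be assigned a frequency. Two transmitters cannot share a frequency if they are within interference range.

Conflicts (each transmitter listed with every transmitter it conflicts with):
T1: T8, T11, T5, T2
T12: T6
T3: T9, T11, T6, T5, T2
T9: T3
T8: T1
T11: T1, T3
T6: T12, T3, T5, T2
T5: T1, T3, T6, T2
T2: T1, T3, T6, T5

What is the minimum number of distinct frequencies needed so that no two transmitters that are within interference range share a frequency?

4

T3, T6, T5, T2 pairwise conflict, so at least 4 frequencies are needed.
Using 4 frequencies: T1=1, T12=1, T3=1, T9=2, T8=2, T11=2, T6=2, T5=4, T2=3. No two conflicting transmitters share a frequency.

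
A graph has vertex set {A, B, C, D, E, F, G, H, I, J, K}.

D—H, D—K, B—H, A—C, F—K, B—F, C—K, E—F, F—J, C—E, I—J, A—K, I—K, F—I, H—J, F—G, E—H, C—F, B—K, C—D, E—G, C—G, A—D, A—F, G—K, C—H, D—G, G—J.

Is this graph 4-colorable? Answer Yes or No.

Yes

The chromatic number is 4. A, C, F, K form a clique, so at least 4 colors are needed.
A valid assignment using 4 colors: A=4, B=2, C=2, D=1, E=3, F=1, G=4, H=4, I=4, J=2, K=3.
That is already a proper 4-coloring.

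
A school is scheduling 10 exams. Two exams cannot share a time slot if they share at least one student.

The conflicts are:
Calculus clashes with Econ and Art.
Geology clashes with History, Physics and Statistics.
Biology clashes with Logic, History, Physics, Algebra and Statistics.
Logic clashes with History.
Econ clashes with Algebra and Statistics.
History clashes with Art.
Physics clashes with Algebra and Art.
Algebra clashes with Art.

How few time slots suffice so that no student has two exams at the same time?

Biology, Logic, History pairwise conflict, so at least 3 time slots are needed.
Using 3 time slots: Calculus=2, Geology=1, Biology=1, Logic=3, Econ=1, History=2, Physics=3, Algebra=2, Art=1, Statistics=2. Each listed conflict is separated.

3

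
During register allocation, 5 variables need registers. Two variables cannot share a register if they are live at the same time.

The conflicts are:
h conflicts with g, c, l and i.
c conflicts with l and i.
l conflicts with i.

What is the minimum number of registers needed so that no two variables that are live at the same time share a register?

4

h, c, l, i pairwise conflict, so at least 4 registers are needed.
4 registers suffice: register 1 → {h}; register 2 → {g, l}; register 3 → {c}; register 4 → {i}. No two conflicting variables share a register.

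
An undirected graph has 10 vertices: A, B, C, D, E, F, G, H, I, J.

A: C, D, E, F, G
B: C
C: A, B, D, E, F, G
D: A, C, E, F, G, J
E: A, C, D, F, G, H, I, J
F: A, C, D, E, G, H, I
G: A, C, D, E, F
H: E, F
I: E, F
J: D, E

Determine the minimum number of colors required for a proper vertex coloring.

A, C, D, E, F, G form a clique, so at least 6 colors are needed.
6 colors suffice: color 1 → {B, E}; color 2 → {F, J}; color 3 → {C, H, I}; color 4 → {D}; color 5 → {A}; color 6 → {G}. Each edge has distinct colors on its endpoints.

6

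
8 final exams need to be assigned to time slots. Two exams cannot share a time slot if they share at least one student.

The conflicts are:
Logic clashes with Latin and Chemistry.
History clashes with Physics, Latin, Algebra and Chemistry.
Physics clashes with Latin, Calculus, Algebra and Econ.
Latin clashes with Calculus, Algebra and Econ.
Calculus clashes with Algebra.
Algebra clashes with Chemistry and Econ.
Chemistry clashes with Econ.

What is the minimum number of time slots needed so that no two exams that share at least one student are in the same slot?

4

Physics, Latin, Algebra, Econ pairwise conflict, so at least 4 time slots are needed.
Using 4 time slots: Logic=2, History=4, Physics=3, Latin=1, Calculus=4, Algebra=2, Chemistry=1, Econ=4. Every pair that conflicts lands in different time slots.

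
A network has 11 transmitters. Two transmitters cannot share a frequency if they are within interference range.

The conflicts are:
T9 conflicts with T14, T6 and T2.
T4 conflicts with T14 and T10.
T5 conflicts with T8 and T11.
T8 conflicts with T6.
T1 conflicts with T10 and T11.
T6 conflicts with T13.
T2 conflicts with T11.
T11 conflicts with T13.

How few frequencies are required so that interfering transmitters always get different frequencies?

3

The cycle T13-T11-T5-T8-T6-T13 has odd length 5, so it cannot be 2-colored; at least 3 frequencies are needed.
3 frequencies suffice: frequency 1 → {T14, T6, T10, T11}; frequency 2 → {T9, T4, T5, T1, T13}; frequency 3 → {T8, T2}. Every pair that conflicts lands in different frequencies.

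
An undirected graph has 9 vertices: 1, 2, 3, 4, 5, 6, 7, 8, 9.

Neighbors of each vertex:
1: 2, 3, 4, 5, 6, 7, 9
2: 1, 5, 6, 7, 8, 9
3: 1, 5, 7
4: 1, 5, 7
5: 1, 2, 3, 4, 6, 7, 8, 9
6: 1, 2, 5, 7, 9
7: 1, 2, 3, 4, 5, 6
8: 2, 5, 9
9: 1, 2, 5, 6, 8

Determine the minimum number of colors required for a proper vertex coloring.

5

1, 2, 5, 6, 9 form a clique, so at least 5 colors are needed.
5 colors suffice: color red → {5}; color blue → {1, 8}; color green → {7, 9}; color yellow → {2, 3, 4}; color purple → {6}. Each edge has distinct colors on its endpoints.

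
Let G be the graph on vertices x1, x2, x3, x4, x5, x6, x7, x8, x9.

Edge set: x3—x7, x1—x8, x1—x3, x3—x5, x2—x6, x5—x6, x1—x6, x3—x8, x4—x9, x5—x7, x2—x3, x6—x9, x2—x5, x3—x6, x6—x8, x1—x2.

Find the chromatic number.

4

x2, x3, x5, x6 form a clique, so at least 4 colors are needed.
4 colors suffice: color 1 → {x4, x6, x7}; color 2 → {x3, x9}; color 3 → {x1, x5}; color 4 → {x2, x8}. Every edge joins two different colors.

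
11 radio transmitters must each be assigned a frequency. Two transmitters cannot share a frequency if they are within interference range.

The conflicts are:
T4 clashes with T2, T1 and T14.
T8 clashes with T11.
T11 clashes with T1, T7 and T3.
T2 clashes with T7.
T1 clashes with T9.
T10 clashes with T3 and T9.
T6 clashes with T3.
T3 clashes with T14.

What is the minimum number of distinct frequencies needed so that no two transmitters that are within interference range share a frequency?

The cycle T4-T2-T7-T11-T1-T4 has odd length 5, so it cannot be 2-colored; at least 3 frequencies are needed.
A valid assignment using 3 frequencies: T4=1, T8=1, T11=2, T2=2, T1=3, T10=2, T7=1, T6=2, T3=1, T14=2, T9=1. No two conflicting transmitters share a frequency.

3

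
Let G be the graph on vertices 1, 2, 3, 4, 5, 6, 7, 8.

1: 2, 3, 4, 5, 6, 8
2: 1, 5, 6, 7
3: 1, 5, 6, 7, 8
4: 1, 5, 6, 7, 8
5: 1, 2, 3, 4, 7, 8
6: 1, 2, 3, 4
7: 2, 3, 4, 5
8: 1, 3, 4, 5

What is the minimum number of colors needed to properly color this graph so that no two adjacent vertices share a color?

1, 4, 5, 8 form a clique, so at least 4 colors are needed.
4 colors suffice: 1=b, 2=c, 3=c, 4=c, 5=a, 6=a, 7=b, 8=d. Each edge has distinct colors on its endpoints.

4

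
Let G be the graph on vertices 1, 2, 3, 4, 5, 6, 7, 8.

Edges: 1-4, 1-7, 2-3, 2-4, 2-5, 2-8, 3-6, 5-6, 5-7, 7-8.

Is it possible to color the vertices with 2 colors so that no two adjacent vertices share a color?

The cycle 7-8-2-4-1-7 has odd length 5, so it cannot be 2-colored; at least 3 colors are needed.
So 2 colors are not enough.

No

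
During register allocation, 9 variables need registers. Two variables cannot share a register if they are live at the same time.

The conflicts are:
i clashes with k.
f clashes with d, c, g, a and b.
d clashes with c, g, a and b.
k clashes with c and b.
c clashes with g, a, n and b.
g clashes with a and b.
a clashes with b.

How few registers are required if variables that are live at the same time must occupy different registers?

f, d, c, g, a, b pairwise conflict, so at least 6 registers are needed.
Using 6 registers: i=1, f=6, d=4, k=3, c=1, g=5, a=3, n=2, b=2. Each listed conflict is separated.

6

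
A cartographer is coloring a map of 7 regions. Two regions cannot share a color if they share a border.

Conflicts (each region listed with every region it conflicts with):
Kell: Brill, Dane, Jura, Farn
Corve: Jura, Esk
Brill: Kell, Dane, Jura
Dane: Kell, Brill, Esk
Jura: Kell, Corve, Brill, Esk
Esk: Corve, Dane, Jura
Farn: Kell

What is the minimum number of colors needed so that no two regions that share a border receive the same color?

3

Corve, Jura, Esk are mutually in conflict, so at least 3 colors are needed.
One proper 3-coloring: Kell=2, Corve=3, Brill=3, Dane=1, Jura=1, Esk=2, Farn=1. Each listed conflict is separated.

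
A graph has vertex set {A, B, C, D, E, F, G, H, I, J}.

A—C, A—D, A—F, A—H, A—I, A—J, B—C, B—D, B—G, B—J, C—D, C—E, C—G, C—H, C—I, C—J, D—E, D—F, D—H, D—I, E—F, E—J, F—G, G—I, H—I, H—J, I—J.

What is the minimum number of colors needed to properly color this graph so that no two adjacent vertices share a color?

A, C, H, I, J are pairwise adjacent (a clique of size 5), so at least 5 colors are needed.
5 colors suffice: A=3, B=3, C=1, D=2, E=3, F=1, G=2, H=5, I=4, J=2. Each edge has distinct colors on its endpoints.

5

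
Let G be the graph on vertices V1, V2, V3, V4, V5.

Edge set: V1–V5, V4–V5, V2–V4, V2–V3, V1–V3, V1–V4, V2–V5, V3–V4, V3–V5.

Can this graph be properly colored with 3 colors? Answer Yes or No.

V2, V3, V4, V5 form a clique, so at least 4 colors are needed.
So 3 colors are not enough.

No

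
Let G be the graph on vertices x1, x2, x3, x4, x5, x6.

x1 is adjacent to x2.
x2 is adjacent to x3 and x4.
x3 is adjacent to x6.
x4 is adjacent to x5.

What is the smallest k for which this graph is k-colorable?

2

x4 and x5 are adjacent, so at least 2 colors are needed.
2 colors suffice: color red → {x2, x5, x6}; color blue → {x1, x3, x4}. No two adjacent vertices share a color.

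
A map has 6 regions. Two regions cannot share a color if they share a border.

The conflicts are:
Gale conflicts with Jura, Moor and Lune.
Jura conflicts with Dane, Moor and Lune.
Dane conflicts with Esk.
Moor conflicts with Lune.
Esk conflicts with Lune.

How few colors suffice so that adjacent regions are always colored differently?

Gale, Jura, Moor, Lune pairwise conflict, so at least 4 colors are needed.
4 colors suffice: color 1 → {Jura, Esk}; color 2 → {Dane, Lune}; color 3 → {Moor}; color 4 → {Gale}. No two conflicting regions share a color.

4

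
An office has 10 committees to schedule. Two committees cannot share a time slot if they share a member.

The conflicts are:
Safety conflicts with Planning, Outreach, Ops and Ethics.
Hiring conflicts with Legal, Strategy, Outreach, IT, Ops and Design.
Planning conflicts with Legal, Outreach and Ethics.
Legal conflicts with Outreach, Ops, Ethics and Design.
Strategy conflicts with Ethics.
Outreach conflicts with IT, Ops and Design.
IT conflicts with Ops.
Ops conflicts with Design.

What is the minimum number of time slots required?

5

Hiring, Legal, Outreach, Ops, Design all conflict with each other, so at least 5 time slots are needed.
5 time slots suffice: Safety=2, Hiring=3, Planning=3, Legal=2, Strategy=2, Outreach=1, IT=2, Ops=4, Ethics=1, Design=5. No two conflicting committees share a time slot.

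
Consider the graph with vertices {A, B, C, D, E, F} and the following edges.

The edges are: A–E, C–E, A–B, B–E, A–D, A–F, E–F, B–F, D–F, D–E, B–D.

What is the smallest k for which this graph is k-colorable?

5

A, B, D, E, F form a clique, so at least 5 colors are needed.
5 colors suffice: color red → {E}; color blue → {C, D}; color green → {F}; color yellow → {B}; color purple → {A}. Each edge has distinct colors on its endpoints.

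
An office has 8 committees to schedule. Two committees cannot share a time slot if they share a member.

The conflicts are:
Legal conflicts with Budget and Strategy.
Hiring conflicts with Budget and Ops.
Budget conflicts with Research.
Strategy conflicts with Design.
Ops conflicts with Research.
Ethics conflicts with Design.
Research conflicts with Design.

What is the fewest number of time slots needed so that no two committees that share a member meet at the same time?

The cycle Strategy-Legal-Budget-Research-Design-Strategy has odd length 5, so it cannot be 2-colored; at least 3 time slots are needed.
3 time slots suffice: time slot 1 → {Budget, Ops, Design}; time slot 2 → {Legal, Hiring, Ethics, Research}; time slot 3 → {Strategy}. No two conflicting committees share a time slot.

3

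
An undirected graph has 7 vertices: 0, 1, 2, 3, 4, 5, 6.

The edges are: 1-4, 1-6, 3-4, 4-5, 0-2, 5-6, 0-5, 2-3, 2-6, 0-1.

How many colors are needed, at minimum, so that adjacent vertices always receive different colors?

3

The cycle 2-3-4-5-0-2 has odd length 5, so it cannot be 2-colored; at least 3 colors are needed.
A valid assignment using 3 colors: 0=a, 1=b, 2=b, 3=c, 4=a, 5=b, 6=a. Each edge has distinct colors on its endpoints.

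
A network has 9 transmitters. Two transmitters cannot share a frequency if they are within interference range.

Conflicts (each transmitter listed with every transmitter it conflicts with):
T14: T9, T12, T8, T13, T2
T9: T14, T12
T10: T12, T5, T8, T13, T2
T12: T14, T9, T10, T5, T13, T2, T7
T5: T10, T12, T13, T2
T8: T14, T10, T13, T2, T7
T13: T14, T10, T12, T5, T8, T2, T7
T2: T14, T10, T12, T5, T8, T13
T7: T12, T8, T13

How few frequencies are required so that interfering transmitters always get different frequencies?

T10, T12, T5, T13, T2 all conflict with each other, so at least 5 frequencies are needed.
5 frequencies suffice: frequency 1 → {T9, T13}; frequency 2 → {T12, T8}; frequency 3 → {T2, T7}; frequency 4 → {T14, T10}; frequency 5 → {T5}. Every pair that conflicts lands in different frequencies.

5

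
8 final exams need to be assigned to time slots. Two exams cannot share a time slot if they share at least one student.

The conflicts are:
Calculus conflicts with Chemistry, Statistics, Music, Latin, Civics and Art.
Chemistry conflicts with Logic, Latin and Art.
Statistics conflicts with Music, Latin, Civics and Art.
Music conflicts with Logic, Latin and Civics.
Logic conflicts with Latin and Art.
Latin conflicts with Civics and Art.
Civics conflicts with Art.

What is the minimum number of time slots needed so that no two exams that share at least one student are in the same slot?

5

Calculus, Statistics, Music, Latin, Civics pairwise conflict, so at least 5 time slots are needed.
A valid assignment using 5 time slots: Calculus=3, Chemistry=4, Statistics=4, Music=2, Logic=3, Latin=1, Civics=5, Art=2. Every pair that conflicts lands in different time slots.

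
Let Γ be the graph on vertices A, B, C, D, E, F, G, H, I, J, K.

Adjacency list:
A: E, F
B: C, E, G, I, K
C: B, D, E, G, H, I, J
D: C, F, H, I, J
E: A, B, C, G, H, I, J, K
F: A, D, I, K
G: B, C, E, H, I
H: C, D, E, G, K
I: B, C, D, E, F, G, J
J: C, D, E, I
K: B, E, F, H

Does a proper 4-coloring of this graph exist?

No

B, C, E, G, I are pairwise adjacent (a clique of size 5), so at least 5 colors are needed.
So 4 colors are not enough.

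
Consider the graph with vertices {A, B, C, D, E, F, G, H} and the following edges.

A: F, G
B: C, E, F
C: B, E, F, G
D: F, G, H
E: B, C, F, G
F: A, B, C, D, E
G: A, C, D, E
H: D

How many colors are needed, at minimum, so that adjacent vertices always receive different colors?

B, C, E, F are mutually adjacent (a clique of size 4), so at least 4 colors are needed.
4 colors suffice: A=blue, B=yellow, C=green, D=blue, E=blue, F=red, G=red, H=red. No two adjacent vertices share a color.

4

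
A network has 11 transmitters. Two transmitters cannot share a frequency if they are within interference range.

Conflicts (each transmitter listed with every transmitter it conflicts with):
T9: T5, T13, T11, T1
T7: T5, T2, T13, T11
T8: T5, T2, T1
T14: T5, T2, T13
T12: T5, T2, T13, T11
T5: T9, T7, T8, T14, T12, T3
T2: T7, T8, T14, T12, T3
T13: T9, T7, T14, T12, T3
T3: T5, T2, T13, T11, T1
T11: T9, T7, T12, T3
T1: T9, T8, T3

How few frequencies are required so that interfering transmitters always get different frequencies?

T12 and T13 conflict, so at least 2 frequencies are needed.
A valid assignment using 2 frequencies: T9=2, T7=2, T8=2, T14=2, T12=2, T5=1, T2=1, T13=1, T3=2, T11=1, T1=1. No two conflicting transmitters share a frequency.

2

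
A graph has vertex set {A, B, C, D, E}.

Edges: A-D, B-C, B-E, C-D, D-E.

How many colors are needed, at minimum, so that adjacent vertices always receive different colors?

D and E are adjacent, so at least 2 colors are needed.
2 colors suffice: A=2, B=1, C=2, D=1, E=2. No two adjacent vertices share a color.

2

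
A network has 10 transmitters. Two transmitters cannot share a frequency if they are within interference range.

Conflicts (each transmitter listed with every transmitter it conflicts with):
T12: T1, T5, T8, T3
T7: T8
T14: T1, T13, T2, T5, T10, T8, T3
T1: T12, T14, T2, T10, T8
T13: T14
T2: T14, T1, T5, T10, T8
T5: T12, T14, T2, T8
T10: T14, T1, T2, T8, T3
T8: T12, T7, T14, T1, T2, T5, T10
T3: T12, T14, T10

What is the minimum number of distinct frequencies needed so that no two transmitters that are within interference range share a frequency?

T14, T1, T2, T10, T8 all conflict with each other, so at least 5 frequencies are needed.
Using 5 frequencies: T12=1, T7=1, T14=1, T1=4, T13=2, T2=5, T5=3, T10=3, T8=2, T3=2. Each listed conflict is separated.

5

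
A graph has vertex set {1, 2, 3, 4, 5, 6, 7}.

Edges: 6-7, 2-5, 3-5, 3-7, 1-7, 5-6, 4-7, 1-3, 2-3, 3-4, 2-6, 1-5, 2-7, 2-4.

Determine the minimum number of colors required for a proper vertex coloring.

2, 3, 4, 7 form a clique, so at least 4 colors are needed.
A valid assignment using 4 colors: 1=red, 2=red, 3=green, 4=yellow, 5=blue, 6=green, 7=blue. Each edge has distinct colors on its endpoints.

4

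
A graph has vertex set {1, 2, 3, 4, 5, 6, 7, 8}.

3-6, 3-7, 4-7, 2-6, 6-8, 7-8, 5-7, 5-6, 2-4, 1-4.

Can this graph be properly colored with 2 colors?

No

The cycle 6-2-4-7-8-6 has odd length 5, so it cannot be 2-colored; at least 3 colors are needed.
So 2 colors are not enough.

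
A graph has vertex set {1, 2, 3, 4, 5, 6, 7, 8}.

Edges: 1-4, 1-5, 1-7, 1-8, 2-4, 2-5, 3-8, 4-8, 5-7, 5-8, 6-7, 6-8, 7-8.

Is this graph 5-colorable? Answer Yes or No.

Yes

The chromatic number is 4. 1, 5, 7, 8 are pairwise adjacent (a clique of size 4), so at least 4 colors are needed.
4 colors suffice: color red → {2, 8}; color blue → {3, 4, 5, 6}; color green → {7}; color yellow → {1}.
Since 5 ≥ 4, a proper 5-coloring certainly exists.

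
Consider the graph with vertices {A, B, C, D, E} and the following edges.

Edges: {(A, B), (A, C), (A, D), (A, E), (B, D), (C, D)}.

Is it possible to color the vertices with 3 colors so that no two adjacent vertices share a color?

The chromatic number is 3. A, C, D form a triangle, so at least 3 colors are needed.
3 colors suffice: color 1 → {A}; color 2 → {D, E}; color 3 → {B, C}.
That is already a proper 3-coloring.

Yes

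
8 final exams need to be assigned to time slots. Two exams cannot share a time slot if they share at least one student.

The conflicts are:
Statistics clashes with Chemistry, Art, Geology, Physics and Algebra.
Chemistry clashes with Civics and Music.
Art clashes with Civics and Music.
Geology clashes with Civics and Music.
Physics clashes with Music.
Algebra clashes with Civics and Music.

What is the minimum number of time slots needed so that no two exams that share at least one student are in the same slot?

2

Chemistry and Civics conflict, so at least 2 time slots are needed.
Using 2 time slots: Statistics=1, Chemistry=2, Art=2, Geology=2, Physics=2, Algebra=2, Civics=1, Music=1. Every pair that conflicts lands in different time slots.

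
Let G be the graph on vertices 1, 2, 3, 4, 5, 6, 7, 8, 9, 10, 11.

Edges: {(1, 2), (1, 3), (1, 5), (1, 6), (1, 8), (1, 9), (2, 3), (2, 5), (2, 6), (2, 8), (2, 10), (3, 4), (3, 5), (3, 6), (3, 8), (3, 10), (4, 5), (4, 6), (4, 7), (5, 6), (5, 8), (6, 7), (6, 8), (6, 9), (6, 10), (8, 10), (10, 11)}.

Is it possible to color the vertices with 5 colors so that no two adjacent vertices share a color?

No

1, 2, 3, 5, 6, 8 form a clique, so at least 6 colors are needed.
So 5 colors are not enough.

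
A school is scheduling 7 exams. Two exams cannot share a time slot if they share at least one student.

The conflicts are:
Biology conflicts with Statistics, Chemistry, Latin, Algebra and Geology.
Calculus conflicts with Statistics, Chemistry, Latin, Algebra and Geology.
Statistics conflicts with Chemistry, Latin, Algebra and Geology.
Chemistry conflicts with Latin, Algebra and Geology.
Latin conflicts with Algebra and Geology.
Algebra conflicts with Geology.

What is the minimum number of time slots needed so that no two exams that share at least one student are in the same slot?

Biology, Statistics, Chemistry, Latin, Algebra, Geology pairwise conflict, so at least 6 time slots are needed.
6 time slots suffice: Biology=6, Calculus=6, Statistics=2, Chemistry=1, Latin=5, Algebra=3, Geology=4. Each listed conflict is separated.

6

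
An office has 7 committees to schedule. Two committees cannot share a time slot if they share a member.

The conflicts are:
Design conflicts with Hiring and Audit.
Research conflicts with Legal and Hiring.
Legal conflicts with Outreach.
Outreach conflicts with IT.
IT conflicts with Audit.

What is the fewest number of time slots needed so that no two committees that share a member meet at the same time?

3

The cycle IT-Audit-Design-Hiring-Research-Legal-Outreach-IT has odd length 7, so it cannot be 2-colored; at least 3 time slots are needed.
3 time slots suffice: time slot 1 → {Legal, Hiring, Audit}; time slot 2 → {Design, Research, Outreach}; time slot 3 → {IT}. Every pair that conflicts lands in different time slots.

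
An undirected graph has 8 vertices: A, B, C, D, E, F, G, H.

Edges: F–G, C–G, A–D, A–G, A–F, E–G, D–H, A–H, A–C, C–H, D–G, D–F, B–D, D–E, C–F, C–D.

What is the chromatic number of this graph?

5

A, C, D, F, G form a clique, so at least 5 colors are needed.
A valid assignment using 5 colors: A=2, B=2, C=4, D=1, E=2, F=5, G=3, H=3. Each edge has distinct colors on its endpoints.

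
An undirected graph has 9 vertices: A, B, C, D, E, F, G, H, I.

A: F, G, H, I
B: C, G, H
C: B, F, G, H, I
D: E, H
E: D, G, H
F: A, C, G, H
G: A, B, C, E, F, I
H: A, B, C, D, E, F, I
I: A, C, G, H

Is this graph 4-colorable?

Yes

The chromatic number is 3. C, F, H form a triangle, so at least 3 colors are needed.
3 colors suffice: color 1 → {G, H}; color 2 → {A, C, E}; color 3 → {B, D, F, I}.
Since 4 ≥ 3, a proper 4-coloring certainly exists.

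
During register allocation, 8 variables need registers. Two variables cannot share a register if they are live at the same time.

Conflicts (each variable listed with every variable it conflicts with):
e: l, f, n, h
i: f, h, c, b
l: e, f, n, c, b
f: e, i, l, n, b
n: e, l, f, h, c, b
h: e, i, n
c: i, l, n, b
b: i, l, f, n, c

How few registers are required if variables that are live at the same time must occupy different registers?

l, f, n, b pairwise conflict, so at least 4 registers are needed.
4 registers suffice: register 1 → {i, n}; register 2 → {e, b}; register 3 → {l, h}; register 4 → {f, c}. No two conflicting variables share a register.

4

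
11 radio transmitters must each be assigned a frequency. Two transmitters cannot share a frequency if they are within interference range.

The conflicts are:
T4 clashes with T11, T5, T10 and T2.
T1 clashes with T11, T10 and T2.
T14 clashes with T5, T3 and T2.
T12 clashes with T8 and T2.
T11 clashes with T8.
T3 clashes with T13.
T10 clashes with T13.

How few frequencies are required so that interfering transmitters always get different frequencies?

3

The cycle T8-T11-T4-T2-T12-T8 has odd length 5, so it cannot be 2-colored; at least 3 frequencies are needed.
3 frequencies suffice: frequency 1 → {T4, T1, T14, T12, T13}; frequency 2 → {T11, T5, T3, T10, T2}; frequency 3 → {T8}. Each listed conflict is separated.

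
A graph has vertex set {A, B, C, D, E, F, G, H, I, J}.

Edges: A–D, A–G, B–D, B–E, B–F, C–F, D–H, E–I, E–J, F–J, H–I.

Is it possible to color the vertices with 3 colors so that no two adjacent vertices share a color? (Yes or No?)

The chromatic number is 3. The cycle E-B-D-H-I-E has odd length 5, so it cannot be 2-colored; at least 3 colors are needed.
3 colors suffice: color 1 → {D, E, F, G}; color 2 → {A, B, C, I, J}; color 3 → {H}.
That is already a proper 3-coloring.

Yes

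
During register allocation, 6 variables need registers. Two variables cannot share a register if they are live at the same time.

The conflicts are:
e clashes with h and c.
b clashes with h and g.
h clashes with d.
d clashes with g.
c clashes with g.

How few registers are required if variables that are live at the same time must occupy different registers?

3

The cycle b-g-c-e-h-b has odd length 5, so it cannot be 2-colored; at least 3 registers are needed.
3 registers suffice: e=3, b=2, h=1, d=2, c=2, g=1. Every pair that conflicts lands in different registers.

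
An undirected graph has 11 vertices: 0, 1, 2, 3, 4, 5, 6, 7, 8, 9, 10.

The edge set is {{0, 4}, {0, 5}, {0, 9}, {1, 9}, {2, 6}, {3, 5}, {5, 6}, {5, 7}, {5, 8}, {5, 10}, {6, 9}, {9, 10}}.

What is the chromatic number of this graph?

0 and 9 are adjacent, so at least 2 colors are needed.
2 colors suffice: 0=b, 1=b, 2=a, 3=b, 4=a, 5=a, 6=b, 7=b, 8=b, 9=a, 10=b. Every edge joins two different colors.

2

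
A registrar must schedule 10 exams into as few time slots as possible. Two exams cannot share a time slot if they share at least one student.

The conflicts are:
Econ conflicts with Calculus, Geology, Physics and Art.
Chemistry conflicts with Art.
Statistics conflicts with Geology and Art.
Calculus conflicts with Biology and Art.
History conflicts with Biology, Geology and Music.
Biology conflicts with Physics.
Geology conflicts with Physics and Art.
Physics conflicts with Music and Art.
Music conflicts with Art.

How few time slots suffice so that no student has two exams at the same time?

4

Econ, Geology, Physics, Art pairwise conflict, so at least 4 time slots are needed.
Using 4 time slots: Econ=4, Chemistry=2, Statistics=3, Calculus=2, History=3, Biology=1, Geology=2, Physics=3, Music=2, Art=1. Every pair that conflicts lands in different time slots.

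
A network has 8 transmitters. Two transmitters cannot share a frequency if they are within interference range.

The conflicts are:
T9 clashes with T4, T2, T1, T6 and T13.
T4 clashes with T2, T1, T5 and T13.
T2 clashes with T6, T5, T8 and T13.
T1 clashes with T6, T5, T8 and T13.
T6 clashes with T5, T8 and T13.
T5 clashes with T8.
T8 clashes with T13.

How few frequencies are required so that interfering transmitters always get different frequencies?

T1, T6, T8, T13 are mutually in conflict, so at least 4 frequencies are needed.
4 frequencies suffice: frequency 1 → {T5, T13}; frequency 2 → {T2, T1}; frequency 3 → {T4, T6}; frequency 4 → {T9, T8}. No two conflicting transmitters share a frequency.

4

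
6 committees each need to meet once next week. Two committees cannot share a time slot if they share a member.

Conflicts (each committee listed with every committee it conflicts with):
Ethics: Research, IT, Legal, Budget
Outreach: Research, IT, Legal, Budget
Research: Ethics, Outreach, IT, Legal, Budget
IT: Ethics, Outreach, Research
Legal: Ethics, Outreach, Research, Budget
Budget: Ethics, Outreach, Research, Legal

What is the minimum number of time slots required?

4

Ethics, Research, Legal, Budget pairwise conflict, so at least 4 time slots are needed.
4 time slots suffice: time slot 1 → {Research}; time slot 2 → {IT, Legal}; time slot 3 → {Ethics, Outreach}; time slot 4 → {Budget}. Every pair that conflicts lands in different time slots.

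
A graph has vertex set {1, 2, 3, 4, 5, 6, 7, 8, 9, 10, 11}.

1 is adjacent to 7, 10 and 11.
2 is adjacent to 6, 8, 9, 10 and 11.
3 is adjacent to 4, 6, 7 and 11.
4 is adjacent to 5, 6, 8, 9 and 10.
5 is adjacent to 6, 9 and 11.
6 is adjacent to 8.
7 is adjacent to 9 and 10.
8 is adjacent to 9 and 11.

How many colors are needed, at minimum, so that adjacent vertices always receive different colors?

3

3, 4, 6 form a triangle, so at least 3 colors are needed.
One proper 3-coloring: 1=c, 2=a, 3=c, 4=a, 5=c, 6=b, 7=a, 8=c, 9=b, 10=b, 11=b. No two adjacent vertices share a color.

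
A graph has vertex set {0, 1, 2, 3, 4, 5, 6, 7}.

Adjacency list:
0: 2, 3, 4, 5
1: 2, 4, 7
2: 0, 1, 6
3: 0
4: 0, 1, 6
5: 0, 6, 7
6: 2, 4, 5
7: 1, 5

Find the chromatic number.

The cycle 2-0-5-7-1-2 has odd length 5, so it cannot be 2-colored; at least 3 colors are needed.
3 colors suffice: color red → {0, 1, 6}; color blue → {2, 3, 4, 5}; color green → {7}. Every edge joins two different colors.

3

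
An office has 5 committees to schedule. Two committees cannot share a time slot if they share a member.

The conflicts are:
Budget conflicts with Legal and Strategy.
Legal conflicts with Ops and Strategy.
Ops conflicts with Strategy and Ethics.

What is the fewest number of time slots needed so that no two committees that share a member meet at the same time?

Legal, Ops, Strategy all conflict with each other, so at least 3 time slots are needed.
3 time slots suffice: time slot 1 → {Strategy, Ethics}; time slot 2 → {Legal}; time slot 3 → {Budget, Ops}. Every pair that conflicts lands in different time slots.

3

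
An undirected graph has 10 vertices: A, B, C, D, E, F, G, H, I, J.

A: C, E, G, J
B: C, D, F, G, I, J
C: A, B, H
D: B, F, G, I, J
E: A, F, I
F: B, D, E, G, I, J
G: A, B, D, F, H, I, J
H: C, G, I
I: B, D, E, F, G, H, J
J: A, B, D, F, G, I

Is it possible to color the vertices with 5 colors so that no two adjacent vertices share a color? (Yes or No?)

B, D, F, G, I, J are pairwise adjacent (a clique of size 6), so at least 6 colors are needed.
So 5 colors are not enough.

No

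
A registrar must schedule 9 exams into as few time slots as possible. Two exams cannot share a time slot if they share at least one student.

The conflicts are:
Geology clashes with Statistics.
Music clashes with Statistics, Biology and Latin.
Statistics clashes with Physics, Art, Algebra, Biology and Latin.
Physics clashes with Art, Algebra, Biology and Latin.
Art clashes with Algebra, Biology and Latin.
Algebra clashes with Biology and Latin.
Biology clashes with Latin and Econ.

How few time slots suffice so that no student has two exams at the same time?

Statistics, Physics, Art, Algebra, Biology, Latin all conflict with each other, so at least 6 time slots are needed.
6 time slots suffice: time slot 1 → {Statistics, Econ}; time slot 2 → {Geology, Biology}; time slot 3 → {Latin}; time slot 4 → {Music, Algebra}; time slot 5 → {Art}; time slot 6 → {Physics}. Each listed conflict is separated.

6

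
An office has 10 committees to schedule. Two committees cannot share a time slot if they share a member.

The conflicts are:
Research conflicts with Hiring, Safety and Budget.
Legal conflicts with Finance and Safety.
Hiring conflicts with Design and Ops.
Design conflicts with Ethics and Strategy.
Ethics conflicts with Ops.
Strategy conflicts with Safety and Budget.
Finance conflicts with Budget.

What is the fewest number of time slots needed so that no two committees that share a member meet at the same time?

The cycle Design-Hiring-Research-Budget-Strategy-Design has odd length 5, so it cannot be 2-colored; at least 3 time slots are needed.
Using 3 time slots: Research=1, Legal=3, Hiring=2, Design=3, Ethics=1, Strategy=1, Finance=1, Ops=3, Safety=2, Budget=2. Every pair that conflicts lands in different time slots.

3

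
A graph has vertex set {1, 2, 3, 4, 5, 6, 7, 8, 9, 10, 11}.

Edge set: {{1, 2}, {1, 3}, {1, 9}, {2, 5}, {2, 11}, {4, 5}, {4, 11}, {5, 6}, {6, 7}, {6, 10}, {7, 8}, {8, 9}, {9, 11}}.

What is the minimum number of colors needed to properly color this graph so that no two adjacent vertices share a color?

The cycle 5-6-7-8-9-11-4-5 has odd length 7, so it cannot be 2-colored; at least 3 colors are needed.
One proper 3-coloring: 1=b, 2=c, 3=a, 4=c, 5=a, 6=b, 7=a, 8=b, 9=a, 10=a, 11=b. Every edge joins two different colors.

3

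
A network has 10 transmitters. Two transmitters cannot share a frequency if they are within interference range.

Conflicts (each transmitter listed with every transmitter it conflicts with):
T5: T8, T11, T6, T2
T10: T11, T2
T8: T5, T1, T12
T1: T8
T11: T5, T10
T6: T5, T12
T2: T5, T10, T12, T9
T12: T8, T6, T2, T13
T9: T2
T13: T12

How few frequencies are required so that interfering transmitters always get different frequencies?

T8 and T1 conflict, so at least 2 frequencies are needed.
2 frequencies suffice: frequency 1 → {T5, T10, T1, T12, T9}; frequency 2 → {T8, T11, T6, T2, T13}. No two conflicting transmitters share a frequency.

2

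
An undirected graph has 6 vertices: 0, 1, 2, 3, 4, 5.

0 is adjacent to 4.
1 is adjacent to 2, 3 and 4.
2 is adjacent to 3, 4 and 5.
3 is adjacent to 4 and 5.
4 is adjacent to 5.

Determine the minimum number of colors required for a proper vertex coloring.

1, 2, 3, 4 are pairwise adjacent (a clique of size 4), so at least 4 colors are needed.
4 colors suffice: color a → {4}; color b → {0, 3}; color c → {2}; color d → {1, 5}. Every edge joins two different colors.

4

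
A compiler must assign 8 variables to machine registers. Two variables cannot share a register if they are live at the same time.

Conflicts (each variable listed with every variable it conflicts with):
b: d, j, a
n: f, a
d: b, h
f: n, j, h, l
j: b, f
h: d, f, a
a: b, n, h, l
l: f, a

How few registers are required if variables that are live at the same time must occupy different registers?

3

The cycle b-a-h-f-j-b has odd length 5, so it cannot be 2-colored; at least 3 registers are needed.
3 registers suffice: b=2, n=2, d=1, f=1, j=3, h=2, a=1, l=2. Every pair that conflicts lands in different registers.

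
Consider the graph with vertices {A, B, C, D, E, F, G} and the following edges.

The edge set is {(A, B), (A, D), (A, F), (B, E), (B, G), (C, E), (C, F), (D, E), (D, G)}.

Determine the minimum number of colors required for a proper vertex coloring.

3

The cycle A-B-E-C-F-A has odd length 5, so it cannot be 2-colored; at least 3 colors are needed.
3 colors suffice: color 1 → {A, E, G}; color 2 → {B, D, F}; color 3 → {C}. No two adjacent vertices share a color.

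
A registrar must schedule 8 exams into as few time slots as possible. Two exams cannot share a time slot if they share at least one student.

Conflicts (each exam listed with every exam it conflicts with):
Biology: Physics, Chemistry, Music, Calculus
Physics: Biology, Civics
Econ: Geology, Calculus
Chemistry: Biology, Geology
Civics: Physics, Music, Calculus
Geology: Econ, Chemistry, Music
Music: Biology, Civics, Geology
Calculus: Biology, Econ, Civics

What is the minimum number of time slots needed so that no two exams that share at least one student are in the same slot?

The cycle Calculus-Biology-Chemistry-Geology-Econ-Calculus has odd length 5, so it cannot be 2-colored; at least 3 time slots are needed.
3 time slots suffice: time slot 1 → {Biology, Civics, Geology}; time slot 2 → {Physics, Chemistry, Music, Calculus}; time slot 3 → {Econ}. Every pair that conflicts lands in different time slots.

3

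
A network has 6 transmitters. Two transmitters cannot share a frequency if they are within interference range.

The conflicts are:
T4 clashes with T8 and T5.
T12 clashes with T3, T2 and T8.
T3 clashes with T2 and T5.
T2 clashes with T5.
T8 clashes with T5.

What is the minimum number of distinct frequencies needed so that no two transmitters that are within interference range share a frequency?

T3, T2, T5 pairwise conflict, so at least 3 frequencies are needed.
Using 3 frequencies: T4=3, T12=1, T3=3, T2=2, T8=2, T5=1. Every pair that conflicts lands in different frequencies.

3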